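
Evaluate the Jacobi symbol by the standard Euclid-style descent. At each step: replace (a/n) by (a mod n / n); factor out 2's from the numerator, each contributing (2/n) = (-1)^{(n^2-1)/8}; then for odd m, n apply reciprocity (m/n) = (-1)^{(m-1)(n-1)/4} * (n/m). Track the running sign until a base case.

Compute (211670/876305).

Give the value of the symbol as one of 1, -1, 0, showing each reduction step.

211670 = 2^1·105835; (2/876305) = +1 since 876305 mod 8 = 1, so (211670/876305) = (+1)^1·(105835/876305); sign now +1
reciprocity: (105835/876305) = +1·(876305/105835) since 105835 mod 4 = 3, 876305 mod 4 = 1; sign now +1
(876305/105835) = (29625/105835)   [reduce mod 105835]
reciprocity: (29625/105835) = +1·(105835/29625) since 29625 mod 4 = 1, 105835 mod 4 = 3; sign now +1
(105835/29625) = (16960/29625)   [reduce mod 29625]
16960 = 2^6·265; (2/29625) = +1 since 29625 mod 8 = 1, so (16960/29625) = (+1)^6·(265/29625); sign now +1
reciprocity: (265/29625) = +1·(29625/265) since 265 mod 4 = 1, 29625 mod 4 = 1; sign now +1
(29625/265) = (210/265)   [reduce mod 265]
210 = 2^1·105; (2/265) = +1 since 265 mod 8 = 1, so (210/265) = (+1)^1·(105/265); sign now +1
reciprocity: (105/265) = +1·(265/105) since 105 mod 4 = 1, 265 mod 4 = 1; sign now +1
(265/105) = (55/105)   [reduce mod 105]
reciprocity: (55/105) = +1·(105/55) since 55 mod 4 = 3, 105 mod 4 = 1; sign now +1
(105/55) = (50/55)   [reduce mod 55]
50 = 2^1·25; (2/55) = +1 since 55 mod 8 = 7, so (50/55) = (+1)^1·(25/55); sign now +1
reciprocity: (25/55) = +1·(55/25) since 25 mod 4 = 1, 55 mod 4 = 3; sign now +1
(55/25) = (5/25)   [reduce mod 25]
reciprocity: (5/25) = +1·(25/5) since 5 mod 4 = 1, 25 mod 4 = 1; sign now +1
(25/5) = (0/5)   [reduce mod 5]
(0/5) = 0   [gcd(a, n) > 1]; final value = 0

0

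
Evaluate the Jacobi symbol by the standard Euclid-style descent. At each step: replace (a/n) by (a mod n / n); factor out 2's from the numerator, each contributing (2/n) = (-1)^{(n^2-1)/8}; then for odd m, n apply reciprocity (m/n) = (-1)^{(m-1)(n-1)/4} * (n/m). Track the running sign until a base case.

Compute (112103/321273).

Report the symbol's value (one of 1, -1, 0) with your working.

flip (112103/321273) -> (321273/112103): both odd, 112103 mod 4 = 3, 321273 mod 4 = 1, so the flip contributes +1; sign now +1
(321273/112103): 321273 mod 112103 = 97067, so (321273/112103) = (97067/112103)
flip (97067/112103) -> (112103/97067): both odd, 97067 mod 4 = 3, 112103 mod 4 = 3, so the flip contributes -1; sign now -1
(112103/97067): 112103 mod 97067 = 15036, so (112103/97067) = (15036/97067)
factor out 2^2: 15036 = 2^2·3759; with 97067 mod 8 = 3, (2/97067) = -1; sign now -1; continue with (3759/97067)
flip (3759/97067) -> (97067/3759): both odd, 3759 mod 4 = 3, 97067 mod 4 = 3, so the flip contributes -1; sign now +1
(97067/3759): 97067 mod 3759 = 3092, so (97067/3759) = (3092/3759)
factor out 2^2: 3092 = 2^2·773; with 3759 mod 8 = 7, (2/3759) = +1; sign now +1; continue with (773/3759)
flip (773/3759) -> (3759/773): both odd, 773 mod 4 = 1, 3759 mod 4 = 3, so the flip contributes +1; sign now +1
(3759/773): 3759 mod 773 = 667, so (3759/773) = (667/773)
flip (667/773) -> (773/667): both odd, 667 mod 4 = 3, 773 mod 4 = 1, so the flip contributes +1; sign now +1
(773/667): 773 mod 667 = 106, so (773/667) = (106/667)
factor out 2^1: 106 = 2^1·53; with 667 mod 8 = 3, (2/667) = -1; sign now -1; continue with (53/667)
flip (53/667) -> (667/53): both odd, 53 mod 4 = 1, 667 mod 4 = 3, so the flip contributes +1; sign now -1
(667/53): 667 mod 53 = 31, so (667/53) = (31/53)
flip (31/53) -> (53/31): both odd, 31 mod 4 = 3, 53 mod 4 = 1, so the flip contributes +1; sign now -1
(53/31): 53 mod 31 = 22, so (53/31) = (22/31)
factor out 2^1: 22 = 2^1·11; with 31 mod 8 = 7, (2/31) = +1; sign now -1; continue with (11/31)
flip (11/31) -> (31/11): both odd, 11 mod 4 = 3, 31 mod 4 = 3, so the flip contributes -1; sign now +1
(31/11): 31 mod 11 = 9, so (31/11) = (9/11)
flip (9/11) -> (11/9): both odd, 9 mod 4 = 1, 11 mod 4 = 3, so the flip contributes +1; sign now +1
(11/9): 11 mod 9 = 2, so (11/9) = (2/9)
factor out 2^1: 2 = 2^1·1; with 9 mod 8 = 1, (2/9) = +1; sign now +1; continue with (1/9)
reached (1/9) = 1, so the symbol is +1

1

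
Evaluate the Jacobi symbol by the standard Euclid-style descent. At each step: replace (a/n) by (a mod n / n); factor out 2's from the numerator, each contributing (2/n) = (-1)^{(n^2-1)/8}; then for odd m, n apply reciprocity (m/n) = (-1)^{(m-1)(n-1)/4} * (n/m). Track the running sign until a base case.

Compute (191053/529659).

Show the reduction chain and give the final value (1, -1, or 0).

-1

flip (191053/529659) -> (529659/191053): both odd, 191053 mod 4 = 1, 529659 mod 4 = 3, so the flip contributes +1; sign now +1
(529659/191053): 529659 mod 191053 = 147553, so (529659/191053) = (147553/191053)
flip (147553/191053) -> (191053/147553): both odd, 147553 mod 4 = 1, 191053 mod 4 = 1, so the flip contributes +1; sign now +1
(191053/147553): 191053 mod 147553 = 43500, so (191053/147553) = (43500/147553)
factor out 2^2: 43500 = 2^2·10875; with 147553 mod 8 = 1, (2/147553) = +1; sign now +1; continue with (10875/147553)
flip (10875/147553) -> (147553/10875): both odd, 10875 mod 4 = 3, 147553 mod 4 = 1, so the flip contributes +1; sign now +1
(147553/10875): 147553 mod 10875 = 6178, so (147553/10875) = (6178/10875)
factor out 2^1: 6178 = 2^1·3089; with 10875 mod 8 = 3, (2/10875) = -1; sign now -1; continue with (3089/10875)
flip (3089/10875) -> (10875/3089): both odd, 3089 mod 4 = 1, 10875 mod 4 = 3, so the flip contributes +1; sign now -1
(10875/3089): 10875 mod 3089 = 1608, so (10875/3089) = (1608/3089)
factor out 2^3: 1608 = 2^3·201; with 3089 mod 8 = 1, (2/3089) = +1; sign now -1; continue with (201/3089)
flip (201/3089) -> (3089/201): both odd, 201 mod 4 = 1, 3089 mod 4 = 1, so the flip contributes +1; sign now -1
(3089/201): 3089 mod 201 = 74, so (3089/201) = (74/201)
factor out 2^1: 74 = 2^1·37; with 201 mod 8 = 1, (2/201) = +1; sign now -1; continue with (37/201)
flip (37/201) -> (201/37): both odd, 37 mod 4 = 1, 201 mod 4 = 1, so the flip contributes +1; sign now -1
(201/37): 201 mod 37 = 16, so (201/37) = (16/37)
factor out 2^4: 16 = 2^4·1; with 37 mod 8 = 5, (2/37) = -1; sign now -1; continue with (1/37)
reached (1/37) = 1, so the symbol is -1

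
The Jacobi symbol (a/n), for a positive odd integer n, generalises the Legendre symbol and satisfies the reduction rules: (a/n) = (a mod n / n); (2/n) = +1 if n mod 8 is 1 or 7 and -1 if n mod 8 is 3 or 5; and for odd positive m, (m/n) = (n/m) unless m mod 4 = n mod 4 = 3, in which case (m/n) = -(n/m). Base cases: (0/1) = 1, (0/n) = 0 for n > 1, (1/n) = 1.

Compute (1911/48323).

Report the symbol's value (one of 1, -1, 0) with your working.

-1

flip (1911/48323) -> (48323/1911): both odd, 1911 mod 4 = 3, 48323 mod 4 = 3, so the flip contributes -1; sign now -1
(48323/1911): 48323 mod 1911 = 548, so (48323/1911) = (548/1911)
factor out 2^2: 548 = 2^2·137; with 1911 mod 8 = 7, (2/1911) = +1; sign now -1; continue with (137/1911)
flip (137/1911) -> (1911/137): both odd, 137 mod 4 = 1, 1911 mod 4 = 3, so the flip contributes +1; sign now -1
(1911/137): 1911 mod 137 = 130, so (1911/137) = (130/137)
factor out 2^1: 130 = 2^1·65; with 137 mod 8 = 1, (2/137) = +1; sign now -1; continue with (65/137)
flip (65/137) -> (137/65): both odd, 65 mod 4 = 1, 137 mod 4 = 1, so the flip contributes +1; sign now -1
(137/65): 137 mod 65 = 7, so (137/65) = (7/65)
flip (7/65) -> (65/7): both odd, 7 mod 4 = 3, 65 mod 4 = 1, so the flip contributes +1; sign now -1
(65/7): 65 mod 7 = 2, so (65/7) = (2/7)
factor out 2^1: 2 = 2^1·1; with 7 mod 8 = 7, (2/7) = +1; sign now -1; continue with (1/7)
reached (1/7) = 1, so the symbol is -1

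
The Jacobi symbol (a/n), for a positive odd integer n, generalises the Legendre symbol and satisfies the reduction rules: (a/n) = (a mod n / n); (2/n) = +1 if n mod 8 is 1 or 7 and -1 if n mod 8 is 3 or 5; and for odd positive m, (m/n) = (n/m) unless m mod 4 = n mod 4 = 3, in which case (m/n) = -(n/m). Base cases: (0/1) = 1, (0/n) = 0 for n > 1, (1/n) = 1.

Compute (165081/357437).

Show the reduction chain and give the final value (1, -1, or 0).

reciprocity: (165081/357437) = +1·(357437/165081) since 165081 mod 4 = 1, 357437 mod 4 = 1; sign now +1
(357437/165081) = (27275/165081)   [reduce mod 165081]
reciprocity: (27275/165081) = +1·(165081/27275) since 27275 mod 4 = 3, 165081 mod 4 = 1; sign now +1
(165081/27275) = (1431/27275)   [reduce mod 27275]
reciprocity: (1431/27275) = -1·(27275/1431) since 1431 mod 4 = 3, 27275 mod 4 = 3; sign now -1
(27275/1431) = (86/1431)   [reduce mod 1431]
86 = 2^1·43; (2/1431) = +1 since 1431 mod 8 = 7, so (86/1431) = (+1)^1·(43/1431); sign now -1
reciprocity: (43/1431) = -1·(1431/43) since 43 mod 4 = 3, 1431 mod 4 = 3; sign now +1
(1431/43) = (12/43)   [reduce mod 43]
12 = 2^2·3; (2/43) = -1 since 43 mod 8 = 3, so (12/43) = (-1)^2·(3/43); sign now +1
reciprocity: (3/43) = -1·(43/3) since 3 mod 4 = 3, 43 mod 4 = 3; sign now -1
(43/3) = (1/3)   [reduce mod 3]
(1/3) = 1; final value = sign = -1

-1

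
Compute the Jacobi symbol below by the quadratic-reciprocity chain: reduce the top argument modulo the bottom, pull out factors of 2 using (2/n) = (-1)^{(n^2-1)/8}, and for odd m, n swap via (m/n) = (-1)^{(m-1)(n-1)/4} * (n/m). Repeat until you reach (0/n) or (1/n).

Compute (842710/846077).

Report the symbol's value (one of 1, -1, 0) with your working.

842710 = 2^1·421355; (2/846077) = -1 since 846077 mod 8 = 5, so (842710/846077) = (-1)^1·(421355/846077); sign now -1
reciprocity: (421355/846077) = +1·(846077/421355) since 421355 mod 4 = 3, 846077 mod 4 = 1; sign now -1
(846077/421355) = (3367/421355)   [reduce mod 421355]
reciprocity: (3367/421355) = -1·(421355/3367) since 3367 mod 4 = 3, 421355 mod 4 = 3; sign now +1
(421355/3367) = (480/3367)   [reduce mod 3367]
480 = 2^5·15; (2/3367) = +1 since 3367 mod 8 = 7, so (480/3367) = (+1)^5·(15/3367); sign now +1
reciprocity: (15/3367) = -1·(3367/15) since 15 mod 4 = 3, 3367 mod 4 = 3; sign now -1
(3367/15) = (7/15)   [reduce mod 15]
reciprocity: (7/15) = -1·(15/7) since 7 mod 4 = 3, 15 mod 4 = 3; sign now +1
(15/7) = (1/7)   [reduce mod 7]
(1/7) = 1; final value = sign = +1

1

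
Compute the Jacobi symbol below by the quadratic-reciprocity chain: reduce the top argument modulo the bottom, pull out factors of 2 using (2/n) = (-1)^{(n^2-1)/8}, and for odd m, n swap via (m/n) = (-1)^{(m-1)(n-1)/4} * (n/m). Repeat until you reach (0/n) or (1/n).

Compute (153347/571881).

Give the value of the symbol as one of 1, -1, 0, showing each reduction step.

reciprocity: (153347/571881) = +1·(571881/153347) since 153347 mod 4 = 3, 571881 mod 4 = 1; sign now +1
(571881/153347) = (111840/153347)   [reduce mod 153347]
111840 = 2^5·3495; (2/153347) = -1 since 153347 mod 8 = 3, so (111840/153347) = (-1)^5·(3495/153347); sign now -1
reciprocity: (3495/153347) = -1·(153347/3495) since 3495 mod 4 = 3, 153347 mod 4 = 3; sign now +1
(153347/3495) = (3062/3495)   [reduce mod 3495]
3062 = 2^1·1531; (2/3495) = +1 since 3495 mod 8 = 7, so (3062/3495) = (+1)^1·(1531/3495); sign now +1
reciprocity: (1531/3495) = -1·(3495/1531) since 1531 mod 4 = 3, 3495 mod 4 = 3; sign now -1
(3495/1531) = (433/1531)   [reduce mod 1531]
reciprocity: (433/1531) = +1·(1531/433) since 433 mod 4 = 1, 1531 mod 4 = 3; sign now -1
(1531/433) = (232/433)   [reduce mod 433]
232 = 2^3·29; (2/433) = +1 since 433 mod 8 = 1, so (232/433) = (+1)^3·(29/433); sign now -1
reciprocity: (29/433) = +1·(433/29) since 29 mod 4 = 1, 433 mod 4 = 1; sign now -1
(433/29) = (27/29)   [reduce mod 29]
reciprocity: (27/29) = +1·(29/27) since 27 mod 4 = 3, 29 mod 4 = 1; sign now -1
(29/27) = (2/27)   [reduce mod 27]
2 = 2^1·1; (2/27) = -1 since 27 mod 8 = 3, so (2/27) = (-1)^1·(1/27); sign now +1
(1/27) = 1; final value = sign = +1

1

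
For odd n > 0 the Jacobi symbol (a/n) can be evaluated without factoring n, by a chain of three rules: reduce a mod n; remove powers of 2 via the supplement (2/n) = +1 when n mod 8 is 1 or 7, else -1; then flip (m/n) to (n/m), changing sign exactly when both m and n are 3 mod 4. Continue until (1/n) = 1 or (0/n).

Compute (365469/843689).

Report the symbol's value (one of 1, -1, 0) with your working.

reciprocity: (365469/843689) = +1·(843689/365469) since 365469 mod 4 = 1, 843689 mod 4 = 1; sign now +1
(843689/365469) = (112751/365469)   [reduce mod 365469]
reciprocity: (112751/365469) = +1·(365469/112751) since 112751 mod 4 = 3, 365469 mod 4 = 1; sign now +1
(365469/112751) = (27216/112751)   [reduce mod 112751]
27216 = 2^4·1701; (2/112751) = +1 since 112751 mod 8 = 7, so (27216/112751) = (+1)^4·(1701/112751); sign now +1
reciprocity: (1701/112751) = +1·(112751/1701) since 1701 mod 4 = 1, 112751 mod 4 = 3; sign now +1
(112751/1701) = (485/1701)   [reduce mod 1701]
reciprocity: (485/1701) = +1·(1701/485) since 485 mod 4 = 1, 1701 mod 4 = 1; sign now +1
(1701/485) = (246/485)   [reduce mod 485]
246 = 2^1·123; (2/485) = -1 since 485 mod 8 = 5, so (246/485) = (-1)^1·(123/485); sign now -1
reciprocity: (123/485) = +1·(485/123) since 123 mod 4 = 3, 485 mod 4 = 1; sign now -1
(485/123) = (116/123)   [reduce mod 123]
116 = 2^2·29; (2/123) = -1 since 123 mod 8 = 3, so (116/123) = (-1)^2·(29/123); sign now -1
reciprocity: (29/123) = +1·(123/29) since 29 mod 4 = 1, 123 mod 4 = 3; sign now -1
(123/29) = (7/29)   [reduce mod 29]
reciprocity: (7/29) = +1·(29/7) since 7 mod 4 = 3, 29 mod 4 = 1; sign now -1
(29/7) = (1/7)   [reduce mod 7]
(1/7) = 1; final value = sign = -1

-1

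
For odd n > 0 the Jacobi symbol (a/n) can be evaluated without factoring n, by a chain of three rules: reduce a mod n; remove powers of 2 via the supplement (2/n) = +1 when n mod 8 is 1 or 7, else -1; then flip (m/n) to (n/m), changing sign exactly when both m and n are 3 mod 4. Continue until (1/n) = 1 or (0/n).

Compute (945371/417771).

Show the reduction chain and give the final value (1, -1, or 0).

(945371/417771) = (109829/417771)   [reduce mod 417771]
reciprocity: (109829/417771) = +1·(417771/109829) since 109829 mod 4 = 1, 417771 mod 4 = 3; sign now +1
(417771/109829) = (88284/109829)   [reduce mod 109829]
88284 = 2^2·22071; (2/109829) = -1 since 109829 mod 8 = 5, so (88284/109829) = (-1)^2·(22071/109829); sign now +1
reciprocity: (22071/109829) = +1·(109829/22071) since 22071 mod 4 = 3, 109829 mod 4 = 1; sign now +1
(109829/22071) = (21545/22071)   [reduce mod 22071]
reciprocity: (21545/22071) = +1·(22071/21545) since 21545 mod 4 = 1, 22071 mod 4 = 3; sign now +1
(22071/21545) = (526/21545)   [reduce mod 21545]
526 = 2^1·263; (2/21545) = +1 since 21545 mod 8 = 1, so (526/21545) = (+1)^1·(263/21545); sign now +1
reciprocity: (263/21545) = +1·(21545/263) since 263 mod 4 = 3, 21545 mod 4 = 1; sign now +1
(21545/263) = (242/263)   [reduce mod 263]
242 = 2^1·121; (2/263) = +1 since 263 mod 8 = 7, so (242/263) = (+1)^1·(121/263); sign now +1
reciprocity: (121/263) = +1·(263/121) since 121 mod 4 = 1, 263 mod 4 = 3; sign now +1
(263/121) = (21/121)   [reduce mod 121]
reciprocity: (21/121) = +1·(121/21) since 21 mod 4 = 1, 121 mod 4 = 1; sign now +1
(121/21) = (16/21)   [reduce mod 21]
16 = 2^4·1; (2/21) = -1 since 21 mod 8 = 5, so (16/21) = (-1)^4·(1/21); sign now +1
(1/21) = 1; final value = sign = +1

1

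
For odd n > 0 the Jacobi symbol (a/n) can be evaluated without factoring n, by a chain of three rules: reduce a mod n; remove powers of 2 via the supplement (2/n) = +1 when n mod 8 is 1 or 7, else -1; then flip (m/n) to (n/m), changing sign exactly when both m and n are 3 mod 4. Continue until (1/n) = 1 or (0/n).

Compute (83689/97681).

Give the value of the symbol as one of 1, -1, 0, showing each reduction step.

reciprocity: (83689/97681) = +1·(97681/83689) since 83689 mod 4 = 1, 97681 mod 4 = 1; sign now +1
(97681/83689) = (13992/83689)   [reduce mod 83689]
13992 = 2^3·1749; (2/83689) = +1 since 83689 mod 8 = 1, so (13992/83689) = (+1)^3·(1749/83689); sign now +1
reciprocity: (1749/83689) = +1·(83689/1749) since 1749 mod 4 = 1, 83689 mod 4 = 1; sign now +1
(83689/1749) = (1486/1749)   [reduce mod 1749]
1486 = 2^1·743; (2/1749) = -1 since 1749 mod 8 = 5, so (1486/1749) = (-1)^1·(743/1749); sign now -1
reciprocity: (743/1749) = +1·(1749/743) since 743 mod 4 = 3, 1749 mod 4 = 1; sign now -1
(1749/743) = (263/743)   [reduce mod 743]
reciprocity: (263/743) = -1·(743/263) since 263 mod 4 = 3, 743 mod 4 = 3; sign now +1
(743/263) = (217/263)   [reduce mod 263]
reciprocity: (217/263) = +1·(263/217) since 217 mod 4 = 1, 263 mod 4 = 3; sign now +1
(263/217) = (46/217)   [reduce mod 217]
46 = 2^1·23; (2/217) = +1 since 217 mod 8 = 1, so (46/217) = (+1)^1·(23/217); sign now +1
reciprocity: (23/217) = +1·(217/23) since 23 mod 4 = 3, 217 mod 4 = 1; sign now +1
(217/23) = (10/23)   [reduce mod 23]
10 = 2^1·5; (2/23) = +1 since 23 mod 8 = 7, so (10/23) = (+1)^1·(5/23); sign now +1
reciprocity: (5/23) = +1·(23/5) since 5 mod 4 = 1, 23 mod 4 = 3; sign now +1
(23/5) = (3/5)   [reduce mod 5]
reciprocity: (3/5) = +1·(5/3) since 3 mod 4 = 3, 5 mod 4 = 1; sign now +1
(5/3) = (2/3)   [reduce mod 3]
2 = 2^1·1; (2/3) = -1 since 3 mod 8 = 3, so (2/3) = (-1)^1·(1/3); sign now -1
(1/3) = 1; final value = sign = -1

-1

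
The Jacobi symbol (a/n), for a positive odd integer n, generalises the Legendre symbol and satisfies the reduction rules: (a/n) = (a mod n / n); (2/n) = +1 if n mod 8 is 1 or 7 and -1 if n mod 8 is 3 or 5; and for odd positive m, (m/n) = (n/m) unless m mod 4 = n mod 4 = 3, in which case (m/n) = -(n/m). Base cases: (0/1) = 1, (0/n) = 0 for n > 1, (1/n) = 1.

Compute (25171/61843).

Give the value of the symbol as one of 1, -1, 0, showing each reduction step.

flip (25171/61843) -> (61843/25171): both odd, 25171 mod 4 = 3, 61843 mod 4 = 3, so the flip contributes -1; sign now -1
(61843/25171): 61843 mod 25171 = 11501, so (61843/25171) = (11501/25171)
flip (11501/25171) -> (25171/11501): both odd, 11501 mod 4 = 1, 25171 mod 4 = 3, so the flip contributes +1; sign now -1
(25171/11501): 25171 mod 11501 = 2169, so (25171/11501) = (2169/11501)
flip (2169/11501) -> (11501/2169): both odd, 2169 mod 4 = 1, 11501 mod 4 = 1, so the flip contributes +1; sign now -1
(11501/2169): 11501 mod 2169 = 656, so (11501/2169) = (656/2169)
factor out 2^4: 656 = 2^4·41; with 2169 mod 8 = 1, (2/2169) = +1; sign now -1; continue with (41/2169)
flip (41/2169) -> (2169/41): both odd, 41 mod 4 = 1, 2169 mod 4 = 1, so the flip contributes +1; sign now -1
(2169/41): 2169 mod 41 = 37, so (2169/41) = (37/41)
flip (37/41) -> (41/37): both odd, 37 mod 4 = 1, 41 mod 4 = 1, so the flip contributes +1; sign now -1
(41/37): 41 mod 37 = 4, so (41/37) = (4/37)
factor out 2^2: 4 = 2^2·1; with 37 mod 8 = 5, (2/37) = -1; sign now -1; continue with (1/37)
reached (1/37) = 1, so the symbol is -1

-1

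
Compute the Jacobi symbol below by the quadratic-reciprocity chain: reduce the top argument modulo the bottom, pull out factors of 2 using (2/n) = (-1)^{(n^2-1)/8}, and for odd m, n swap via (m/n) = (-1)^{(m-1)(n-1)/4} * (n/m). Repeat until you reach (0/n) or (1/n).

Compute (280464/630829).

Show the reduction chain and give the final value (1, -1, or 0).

factor out 2^4: 280464 = 2^4·17529; with 630829 mod 8 = 5, (2/630829) = -1; sign now +1; continue with (17529/630829)
flip (17529/630829) -> (630829/17529): both odd, 17529 mod 4 = 1, 630829 mod 4 = 1, so the flip contributes +1; sign now +1
(630829/17529): 630829 mod 17529 = 17314, so (630829/17529) = (17314/17529)
factor out 2^1: 17314 = 2^1·8657; with 17529 mod 8 = 1, (2/17529) = +1; sign now +1; continue with (8657/17529)
flip (8657/17529) -> (17529/8657): both odd, 8657 mod 4 = 1, 17529 mod 4 = 1, so the flip contributes +1; sign now +1
(17529/8657): 17529 mod 8657 = 215, so (17529/8657) = (215/8657)
flip (215/8657) -> (8657/215): both odd, 215 mod 4 = 3, 8657 mod 4 = 1, so the flip contributes +1; sign now +1
(8657/215): 8657 mod 215 = 57, so (8657/215) = (57/215)
flip (57/215) -> (215/57): both odd, 57 mod 4 = 1, 215 mod 4 = 3, so the flip contributes +1; sign now +1
(215/57): 215 mod 57 = 44, so (215/57) = (44/57)
factor out 2^2: 44 = 2^2·11; with 57 mod 8 = 1, (2/57) = +1; sign now +1; continue with (11/57)
flip (11/57) -> (57/11): both odd, 11 mod 4 = 3, 57 mod 4 = 1, so the flip contributes +1; sign now +1
(57/11): 57 mod 11 = 2, so (57/11) = (2/11)
factor out 2^1: 2 = 2^1·1; with 11 mod 8 = 3, (2/11) = -1; sign now -1; continue with (1/11)
reached (1/11) = 1, so the symbol is -1

-1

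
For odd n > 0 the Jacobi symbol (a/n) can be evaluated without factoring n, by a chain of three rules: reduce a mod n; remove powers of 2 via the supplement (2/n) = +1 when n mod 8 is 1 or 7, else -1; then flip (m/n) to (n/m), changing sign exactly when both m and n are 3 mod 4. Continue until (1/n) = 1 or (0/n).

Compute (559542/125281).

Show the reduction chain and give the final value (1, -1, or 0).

(559542/125281): 559542 mod 125281 = 58418, so (559542/125281) = (58418/125281)
factor out 2^1: 58418 = 2^1·29209; with 125281 mod 8 = 1, (2/125281) = +1; sign now +1; continue with (29209/125281)
flip (29209/125281) -> (125281/29209): both odd, 29209 mod 4 = 1, 125281 mod 4 = 1, so the flip contributes +1; sign now +1
(125281/29209): 125281 mod 29209 = 8445, so (125281/29209) = (8445/29209)
flip (8445/29209) -> (29209/8445): both odd, 8445 mod 4 = 1, 29209 mod 4 = 1, so the flip contributes +1; sign now +1
(29209/8445): 29209 mod 8445 = 3874, so (29209/8445) = (3874/8445)
factor out 2^1: 3874 = 2^1·1937; with 8445 mod 8 = 5, (2/8445) = -1; sign now -1; continue with (1937/8445)
flip (1937/8445) -> (8445/1937): both odd, 1937 mod 4 = 1, 8445 mod 4 = 1, so the flip contributes +1; sign now -1
(8445/1937): 8445 mod 1937 = 697, so (8445/1937) = (697/1937)
flip (697/1937) -> (1937/697): both odd, 697 mod 4 = 1, 1937 mod 4 = 1, so the flip contributes +1; sign now -1
(1937/697): 1937 mod 697 = 543, so (1937/697) = (543/697)
flip (543/697) -> (697/543): both odd, 543 mod 4 = 3, 697 mod 4 = 1, so the flip contributes +1; sign now -1
(697/543): 697 mod 543 = 154, so (697/543) = (154/543)
factor out 2^1: 154 = 2^1·77; with 543 mod 8 = 7, (2/543) = +1; sign now -1; continue with (77/543)
flip (77/543) -> (543/77): both odd, 77 mod 4 = 1, 543 mod 4 = 3, so the flip contributes +1; sign now -1
(543/77): 543 mod 77 = 4, so (543/77) = (4/77)
factor out 2^2: 4 = 2^2·1; with 77 mod 8 = 5, (2/77) = -1; sign now -1; continue with (1/77)
reached (1/77) = 1, so the symbol is -1

-1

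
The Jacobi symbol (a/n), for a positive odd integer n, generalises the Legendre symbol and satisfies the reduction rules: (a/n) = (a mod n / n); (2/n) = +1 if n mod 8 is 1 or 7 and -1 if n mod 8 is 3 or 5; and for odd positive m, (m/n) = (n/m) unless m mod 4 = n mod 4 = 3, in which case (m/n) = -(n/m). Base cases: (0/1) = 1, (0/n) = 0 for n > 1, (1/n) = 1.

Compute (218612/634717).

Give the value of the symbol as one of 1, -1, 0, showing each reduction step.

218612 = 2^2·54653; (2/634717) = -1 since 634717 mod 8 = 5, so (218612/634717) = (-1)^2·(54653/634717); sign now +1
reciprocity: (54653/634717) = +1·(634717/54653) since 54653 mod 4 = 1, 634717 mod 4 = 1; sign now +1
(634717/54653) = (33534/54653)   [reduce mod 54653]
33534 = 2^1·16767; (2/54653) = -1 since 54653 mod 8 = 5, so (33534/54653) = (-1)^1·(16767/54653); sign now -1
reciprocity: (16767/54653) = +1·(54653/16767) since 16767 mod 4 = 3, 54653 mod 4 = 1; sign now -1
(54653/16767) = (4352/16767)   [reduce mod 16767]
4352 = 2^8·17; (2/16767) = +1 since 16767 mod 8 = 7, so (4352/16767) = (+1)^8·(17/16767); sign now -1
reciprocity: (17/16767) = +1·(16767/17) since 17 mod 4 = 1, 16767 mod 4 = 3; sign now -1
(16767/17) = (5/17)   [reduce mod 17]
reciprocity: (5/17) = +1·(17/5) since 5 mod 4 = 1, 17 mod 4 = 1; sign now -1
(17/5) = (2/5)   [reduce mod 5]
2 = 2^1·1; (2/5) = -1 since 5 mod 8 = 5, so (2/5) = (-1)^1·(1/5); sign now +1
(1/5) = 1; final value = sign = +1

1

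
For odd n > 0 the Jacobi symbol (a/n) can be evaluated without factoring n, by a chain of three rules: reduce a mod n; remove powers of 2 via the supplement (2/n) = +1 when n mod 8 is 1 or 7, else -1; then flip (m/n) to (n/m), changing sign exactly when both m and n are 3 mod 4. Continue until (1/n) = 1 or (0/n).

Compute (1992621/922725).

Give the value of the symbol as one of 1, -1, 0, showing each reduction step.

(1992621/922725) = (147171/922725)   [reduce mod 922725]
reciprocity: (147171/922725) = +1·(922725/147171) since 147171 mod 4 = 3, 922725 mod 4 = 1; sign now +1
(922725/147171) = (39699/147171)   [reduce mod 147171]
reciprocity: (39699/147171) = -1·(147171/39699) since 39699 mod 4 = 3, 147171 mod 4 = 3; sign now -1
(147171/39699) = (28074/39699)   [reduce mod 39699]
28074 = 2^1·14037; (2/39699) = -1 since 39699 mod 8 = 3, so (28074/39699) = (-1)^1·(14037/39699); sign now +1
reciprocity: (14037/39699) = +1·(39699/14037) since 14037 mod 4 = 1, 39699 mod 4 = 3; sign now +1
(39699/14037) = (11625/14037)   [reduce mod 14037]
reciprocity: (11625/14037) = +1·(14037/11625) since 11625 mod 4 = 1, 14037 mod 4 = 1; sign now +1
(14037/11625) = (2412/11625)   [reduce mod 11625]
2412 = 2^2·603; (2/11625) = +1 since 11625 mod 8 = 1, so (2412/11625) = (+1)^2·(603/11625); sign now +1
reciprocity: (603/11625) = +1·(11625/603) since 603 mod 4 = 3, 11625 mod 4 = 1; sign now +1
(11625/603) = (168/603)   [reduce mod 603]
168 = 2^3·21; (2/603) = -1 since 603 mod 8 = 3, so (168/603) = (-1)^3·(21/603); sign now -1
reciprocity: (21/603) = +1·(603/21) since 21 mod 4 = 1, 603 mod 4 = 3; sign now -1
(603/21) = (15/21)   [reduce mod 21]
reciprocity: (15/21) = +1·(21/15) since 15 mod 4 = 3, 21 mod 4 = 1; sign now -1
(21/15) = (6/15)   [reduce mod 15]
6 = 2^1·3; (2/15) = +1 since 15 mod 8 = 7, so (6/15) = (+1)^1·(3/15); sign now -1
reciprocity: (3/15) = -1·(15/3) since 3 mod 4 = 3, 15 mod 4 = 3; sign now +1
(15/3) = (0/3)   [reduce mod 3]
(0/3) = 0   [gcd(a, n) > 1]; final value = 0

0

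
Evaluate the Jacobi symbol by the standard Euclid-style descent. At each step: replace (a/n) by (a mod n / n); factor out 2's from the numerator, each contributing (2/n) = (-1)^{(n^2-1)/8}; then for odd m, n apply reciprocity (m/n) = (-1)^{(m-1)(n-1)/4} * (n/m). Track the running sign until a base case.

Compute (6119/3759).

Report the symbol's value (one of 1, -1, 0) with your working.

(6119/3759) = (2360/3759)   [reduce mod 3759]
2360 = 2^3·295; (2/3759) = +1 since 3759 mod 8 = 7, so (2360/3759) = (+1)^3·(295/3759); sign now +1
reciprocity: (295/3759) = -1·(3759/295) since 295 mod 4 = 3, 3759 mod 4 = 3; sign now -1
(3759/295) = (219/295)   [reduce mod 295]
reciprocity: (219/295) = -1·(295/219) since 219 mod 4 = 3, 295 mod 4 = 3; sign now +1
(295/219) = (76/219)   [reduce mod 219]
76 = 2^2·19; (2/219) = -1 since 219 mod 8 = 3, so (76/219) = (-1)^2·(19/219); sign now +1
reciprocity: (19/219) = -1·(219/19) since 19 mod 4 = 3, 219 mod 4 = 3; sign now -1
(219/19) = (10/19)   [reduce mod 19]
10 = 2^1·5; (2/19) = -1 since 19 mod 8 = 3, so (10/19) = (-1)^1·(5/19); sign now +1
reciprocity: (5/19) = +1·(19/5) since 5 mod 4 = 1, 19 mod 4 = 3; sign now +1
(19/5) = (4/5)   [reduce mod 5]
4 = 2^2·1; (2/5) = -1 since 5 mod 8 = 5, so (4/5) = (-1)^2·(1/5); sign now +1
(1/5) = 1; final value = sign = +1

1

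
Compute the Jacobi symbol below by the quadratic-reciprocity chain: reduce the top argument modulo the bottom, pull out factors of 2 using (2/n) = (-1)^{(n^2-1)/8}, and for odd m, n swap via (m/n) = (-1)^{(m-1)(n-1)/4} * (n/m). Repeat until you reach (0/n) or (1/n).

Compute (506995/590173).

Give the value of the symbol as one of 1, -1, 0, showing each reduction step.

reciprocity: (506995/590173) = +1·(590173/506995) since 506995 mod 4 = 3, 590173 mod 4 = 1; sign now +1
(590173/506995) = (83178/506995)   [reduce mod 506995]
83178 = 2^1·41589; (2/506995) = -1 since 506995 mod 8 = 3, so (83178/506995) = (-1)^1·(41589/506995); sign now -1
reciprocity: (41589/506995) = +1·(506995/41589) since 41589 mod 4 = 1, 506995 mod 4 = 3; sign now -1
(506995/41589) = (7927/41589)   [reduce mod 41589]
reciprocity: (7927/41589) = +1·(41589/7927) since 7927 mod 4 = 3, 41589 mod 4 = 1; sign now -1
(41589/7927) = (1954/7927)   [reduce mod 7927]
1954 = 2^1·977; (2/7927) = +1 since 7927 mod 8 = 7, so (1954/7927) = (+1)^1·(977/7927); sign now -1
reciprocity: (977/7927) = +1·(7927/977) since 977 mod 4 = 1, 7927 mod 4 = 3; sign now -1
(7927/977) = (111/977)   [reduce mod 977]
reciprocity: (111/977) = +1·(977/111) since 111 mod 4 = 3, 977 mod 4 = 1; sign now -1
(977/111) = (89/111)   [reduce mod 111]
reciprocity: (89/111) = +1·(111/89) since 89 mod 4 = 1, 111 mod 4 = 3; sign now -1
(111/89) = (22/89)   [reduce mod 89]
22 = 2^1·11; (2/89) = +1 since 89 mod 8 = 1, so (22/89) = (+1)^1·(11/89); sign now -1
reciprocity: (11/89) = +1·(89/11) since 11 mod 4 = 3, 89 mod 4 = 1; sign now -1
(89/11) = (1/11)   [reduce mod 11]
(1/11) = 1; final value = sign = -1

-1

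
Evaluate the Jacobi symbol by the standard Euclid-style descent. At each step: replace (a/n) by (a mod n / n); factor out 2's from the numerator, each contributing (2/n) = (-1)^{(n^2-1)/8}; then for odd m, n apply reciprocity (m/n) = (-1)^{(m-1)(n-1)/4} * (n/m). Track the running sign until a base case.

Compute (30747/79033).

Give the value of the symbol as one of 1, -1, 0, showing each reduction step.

1

flip (30747/79033) -> (79033/30747): both odd, 30747 mod 4 = 3, 79033 mod 4 = 1, so the flip contributes +1; sign now +1
(79033/30747): 79033 mod 30747 = 17539, so (79033/30747) = (17539/30747)
flip (17539/30747) -> (30747/17539): both odd, 17539 mod 4 = 3, 30747 mod 4 = 3, so the flip contributes -1; sign now -1
(30747/17539): 30747 mod 17539 = 13208, so (30747/17539) = (13208/17539)
factor out 2^3: 13208 = 2^3·1651; with 17539 mod 8 = 3, (2/17539) = -1; sign now +1; continue with (1651/17539)
flip (1651/17539) -> (17539/1651): both odd, 1651 mod 4 = 3, 17539 mod 4 = 3, so the flip contributes -1; sign now -1
(17539/1651): 17539 mod 1651 = 1029, so (17539/1651) = (1029/1651)
flip (1029/1651) -> (1651/1029): both odd, 1029 mod 4 = 1, 1651 mod 4 = 3, so the flip contributes +1; sign now -1
(1651/1029): 1651 mod 1029 = 622, so (1651/1029) = (622/1029)
factor out 2^1: 622 = 2^1·311; with 1029 mod 8 = 5, (2/1029) = -1; sign now +1; continue with (311/1029)
flip (311/1029) -> (1029/311): both odd, 311 mod 4 = 3, 1029 mod 4 = 1, so the flip contributes +1; sign now +1
(1029/311): 1029 mod 311 = 96, so (1029/311) = (96/311)
factor out 2^5: 96 = 2^5·3; with 311 mod 8 = 7, (2/311) = +1; sign now +1; continue with (3/311)
flip (3/311) -> (311/3): both odd, 3 mod 4 = 3, 311 mod 4 = 3, so the flip contributes -1; sign now -1
(311/3): 311 mod 3 = 2, so (311/3) = (2/3)
factor out 2^1: 2 = 2^1·1; with 3 mod 8 = 3, (2/3) = -1; sign now +1; continue with (1/3)
reached (1/3) = 1, so the symbol is +1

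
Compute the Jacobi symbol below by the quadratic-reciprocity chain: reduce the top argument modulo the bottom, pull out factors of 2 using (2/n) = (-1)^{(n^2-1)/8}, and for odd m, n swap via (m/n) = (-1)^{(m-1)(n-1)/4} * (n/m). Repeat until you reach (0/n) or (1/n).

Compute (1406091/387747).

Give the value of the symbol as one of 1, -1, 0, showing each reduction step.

(1406091/387747): 1406091 mod 387747 = 242850, so (1406091/387747) = (242850/387747)
factor out 2^1: 242850 = 2^1·121425; with 387747 mod 8 = 3, (2/387747) = -1; sign now -1; continue with (121425/387747)
flip (121425/387747) -> (387747/121425): both odd, 121425 mod 4 = 1, 387747 mod 4 = 3, so the flip contributes +1; sign now -1
(387747/121425): 387747 mod 121425 = 23472, so (387747/121425) = (23472/121425)
factor out 2^4: 23472 = 2^4·1467; with 121425 mod 8 = 1, (2/121425) = +1; sign now -1; continue with (1467/121425)
flip (1467/121425) -> (121425/1467): both odd, 1467 mod 4 = 3, 121425 mod 4 = 1, so the flip contributes +1; sign now -1
(121425/1467): 121425 mod 1467 = 1131, so (121425/1467) = (1131/1467)
flip (1131/1467) -> (1467/1131): both odd, 1131 mod 4 = 3, 1467 mod 4 = 3, so the flip contributes -1; sign now +1
(1467/1131): 1467 mod 1131 = 336, so (1467/1131) = (336/1131)
factor out 2^4: 336 = 2^4·21; with 1131 mod 8 = 3, (2/1131) = -1; sign now +1; continue with (21/1131)
flip (21/1131) -> (1131/21): both odd, 21 mod 4 = 1, 1131 mod 4 = 3, so the flip contributes +1; sign now +1
(1131/21): 1131 mod 21 = 18, so (1131/21) = (18/21)
factor out 2^1: 18 = 2^1·9; with 21 mod 8 = 5, (2/21) = -1; sign now -1; continue with (9/21)
flip (9/21) -> (21/9): both odd, 9 mod 4 = 1, 21 mod 4 = 1, so the flip contributes +1; sign now -1
(21/9): 21 mod 9 = 3, so (21/9) = (3/9)
flip (3/9) -> (9/3): both odd, 3 mod 4 = 3, 9 mod 4 = 1, so the flip contributes +1; sign now -1
(9/3): 9 mod 3 = 0, so (9/3) = (0/3)
reached (0/3); gcd(a, n) > 1, so (0/3) = 0 and the symbol is 0

0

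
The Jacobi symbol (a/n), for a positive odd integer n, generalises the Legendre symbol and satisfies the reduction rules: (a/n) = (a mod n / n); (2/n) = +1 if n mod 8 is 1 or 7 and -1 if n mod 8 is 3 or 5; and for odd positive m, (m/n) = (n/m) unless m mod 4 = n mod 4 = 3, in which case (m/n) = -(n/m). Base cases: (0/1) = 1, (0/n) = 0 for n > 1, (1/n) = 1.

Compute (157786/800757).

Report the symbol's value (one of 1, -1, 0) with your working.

1

factor out 2^1: 157786 = 2^1·78893; with 800757 mod 8 = 5, (2/800757) = -1; sign now -1; continue with (78893/800757)
flip (78893/800757) -> (800757/78893): both odd, 78893 mod 4 = 1, 800757 mod 4 = 1, so the flip contributes +1; sign now -1
(800757/78893): 800757 mod 78893 = 11827, so (800757/78893) = (11827/78893)
flip (11827/78893) -> (78893/11827): both odd, 11827 mod 4 = 3, 78893 mod 4 = 1, so the flip contributes +1; sign now -1
(78893/11827): 78893 mod 11827 = 7931, so (78893/11827) = (7931/11827)
flip (7931/11827) -> (11827/7931): both odd, 7931 mod 4 = 3, 11827 mod 4 = 3, so the flip contributes -1; sign now +1
(11827/7931): 11827 mod 7931 = 3896, so (11827/7931) = (3896/7931)
factor out 2^3: 3896 = 2^3·487; with 7931 mod 8 = 3, (2/7931) = -1; sign now -1; continue with (487/7931)
flip (487/7931) -> (7931/487): both odd, 487 mod 4 = 3, 7931 mod 4 = 3, so the flip contributes -1; sign now +1
(7931/487): 7931 mod 487 = 139, so (7931/487) = (139/487)
flip (139/487) -> (487/139): both odd, 139 mod 4 = 3, 487 mod 4 = 3, so the flip contributes -1; sign now -1
(487/139): 487 mod 139 = 70, so (487/139) = (70/139)
factor out 2^1: 70 = 2^1·35; with 139 mod 8 = 3, (2/139) = -1; sign now +1; continue with (35/139)
flip (35/139) -> (139/35): both odd, 35 mod 4 = 3, 139 mod 4 = 3, so the flip contributes -1; sign now -1
(139/35): 139 mod 35 = 34, so (139/35) = (34/35)
factor out 2^1: 34 = 2^1·17; with 35 mod 8 = 3, (2/35) = -1; sign now +1; continue with (17/35)
flip (17/35) -> (35/17): both odd, 17 mod 4 = 1, 35 mod 4 = 3, so the flip contributes +1; sign now +1
(35/17): 35 mod 17 = 1, so (35/17) = (1/17)
reached (1/17) = 1, so the symbol is +1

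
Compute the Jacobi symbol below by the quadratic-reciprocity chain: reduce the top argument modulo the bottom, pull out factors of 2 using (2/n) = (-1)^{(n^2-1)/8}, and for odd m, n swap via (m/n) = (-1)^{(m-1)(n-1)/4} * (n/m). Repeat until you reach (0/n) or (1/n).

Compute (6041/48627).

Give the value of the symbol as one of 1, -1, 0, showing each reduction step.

-1

flip (6041/48627) -> (48627/6041): both odd, 6041 mod 4 = 1, 48627 mod 4 = 3, so the flip contributes +1; sign now +1
(48627/6041): 48627 mod 6041 = 299, so (48627/6041) = (299/6041)
flip (299/6041) -> (6041/299): both odd, 299 mod 4 = 3, 6041 mod 4 = 1, so the flip contributes +1; sign now +1
(6041/299): 6041 mod 299 = 61, so (6041/299) = (61/299)
flip (61/299) -> (299/61): both odd, 61 mod 4 = 1, 299 mod 4 = 3, so the flip contributes +1; sign now +1
(299/61): 299 mod 61 = 55, so (299/61) = (55/61)
flip (55/61) -> (61/55): both odd, 55 mod 4 = 3, 61 mod 4 = 1, so the flip contributes +1; sign now +1
(61/55): 61 mod 55 = 6, so (61/55) = (6/55)
factor out 2^1: 6 = 2^1·3; with 55 mod 8 = 7, (2/55) = +1; sign now +1; continue with (3/55)
flip (3/55) -> (55/3): both odd, 3 mod 4 = 3, 55 mod 4 = 3, so the flip contributes -1; sign now -1
(55/3): 55 mod 3 = 1, so (55/3) = (1/3)
reached (1/3) = 1, so the symbol is -1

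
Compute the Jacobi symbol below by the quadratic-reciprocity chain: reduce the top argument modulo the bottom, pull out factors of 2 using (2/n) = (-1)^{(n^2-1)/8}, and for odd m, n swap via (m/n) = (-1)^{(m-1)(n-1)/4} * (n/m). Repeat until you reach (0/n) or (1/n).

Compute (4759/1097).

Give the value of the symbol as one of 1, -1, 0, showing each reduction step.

(4759/1097) = (371/1097)   [reduce mod 1097]
reciprocity: (371/1097) = +1·(1097/371) since 371 mod 4 = 3, 1097 mod 4 = 1; sign now +1
(1097/371) = (355/371)   [reduce mod 371]
reciprocity: (355/371) = -1·(371/355) since 355 mod 4 = 3, 371 mod 4 = 3; sign now -1
(371/355) = (16/355)   [reduce mod 355]
16 = 2^4·1; (2/355) = -1 since 355 mod 8 = 3, so (16/355) = (-1)^4·(1/355); sign now -1
(1/355) = 1; final value = sign = -1

-1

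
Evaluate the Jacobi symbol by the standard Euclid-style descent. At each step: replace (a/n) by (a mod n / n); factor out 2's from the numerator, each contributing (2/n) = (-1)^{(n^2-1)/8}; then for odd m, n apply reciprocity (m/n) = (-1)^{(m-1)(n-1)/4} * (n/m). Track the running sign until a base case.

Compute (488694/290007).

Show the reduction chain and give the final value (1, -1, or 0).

0

(488694/290007) = (198687/290007)   [reduce mod 290007]
reciprocity: (198687/290007) = -1·(290007/198687) since 198687 mod 4 = 3, 290007 mod 4 = 3; sign now -1
(290007/198687) = (91320/198687)   [reduce mod 198687]
91320 = 2^3·11415; (2/198687) = +1 since 198687 mod 8 = 7, so (91320/198687) = (+1)^3·(11415/198687); sign now -1
reciprocity: (11415/198687) = -1·(198687/11415) since 11415 mod 4 = 3, 198687 mod 4 = 3; sign now +1
(198687/11415) = (4632/11415)   [reduce mod 11415]
4632 = 2^3·579; (2/11415) = +1 since 11415 mod 8 = 7, so (4632/11415) = (+1)^3·(579/11415); sign now +1
reciprocity: (579/11415) = -1·(11415/579) since 579 mod 4 = 3, 11415 mod 4 = 3; sign now -1
(11415/579) = (414/579)   [reduce mod 579]
414 = 2^1·207; (2/579) = -1 since 579 mod 8 = 3, so (414/579) = (-1)^1·(207/579); sign now +1
reciprocity: (207/579) = -1·(579/207) since 207 mod 4 = 3, 579 mod 4 = 3; sign now -1
(579/207) = (165/207)   [reduce mod 207]
reciprocity: (165/207) = +1·(207/165) since 165 mod 4 = 1, 207 mod 4 = 3; sign now -1
(207/165) = (42/165)   [reduce mod 165]
42 = 2^1·21; (2/165) = -1 since 165 mod 8 = 5, so (42/165) = (-1)^1·(21/165); sign now +1
reciprocity: (21/165) = +1·(165/21) since 21 mod 4 = 1, 165 mod 4 = 1; sign now +1
(165/21) = (18/21)   [reduce mod 21]
18 = 2^1·9; (2/21) = -1 since 21 mod 8 = 5, so (18/21) = (-1)^1·(9/21); sign now -1
reciprocity: (9/21) = +1·(21/9) since 9 mod 4 = 1, 21 mod 4 = 1; sign now -1
(21/9) = (3/9)   [reduce mod 9]
reciprocity: (3/9) = +1·(9/3) since 3 mod 4 = 3, 9 mod 4 = 1; sign now -1
(9/3) = (0/3)   [reduce mod 3]
(0/3) = 0   [gcd(a, n) > 1]; final value = 0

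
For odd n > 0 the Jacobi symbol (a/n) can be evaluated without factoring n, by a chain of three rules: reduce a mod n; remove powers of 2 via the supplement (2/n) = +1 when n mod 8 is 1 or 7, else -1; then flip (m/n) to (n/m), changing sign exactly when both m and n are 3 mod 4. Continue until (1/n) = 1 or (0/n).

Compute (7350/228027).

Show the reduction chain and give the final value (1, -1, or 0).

0

7350 = 2^1·3675; (2/228027) = -1 since 228027 mod 8 = 3, so (7350/228027) = (-1)^1·(3675/228027); sign now -1
reciprocity: (3675/228027) = -1·(228027/3675) since 3675 mod 4 = 3, 228027 mod 4 = 3; sign now +1
(228027/3675) = (177/3675)   [reduce mod 3675]
reciprocity: (177/3675) = +1·(3675/177) since 177 mod 4 = 1, 3675 mod 4 = 3; sign now +1
(3675/177) = (135/177)   [reduce mod 177]
reciprocity: (135/177) = +1·(177/135) since 135 mod 4 = 3, 177 mod 4 = 1; sign now +1
(177/135) = (42/135)   [reduce mod 135]
42 = 2^1·21; (2/135) = +1 since 135 mod 8 = 7, so (42/135) = (+1)^1·(21/135); sign now +1
reciprocity: (21/135) = +1·(135/21) since 21 mod 4 = 1, 135 mod 4 = 3; sign now +1
(135/21) = (9/21)   [reduce mod 21]
reciprocity: (9/21) = +1·(21/9) since 9 mod 4 = 1, 21 mod 4 = 1; sign now +1
(21/9) = (3/9)   [reduce mod 9]
reciprocity: (3/9) = +1·(9/3) since 3 mod 4 = 3, 9 mod 4 = 1; sign now +1
(9/3) = (0/3)   [reduce mod 3]
(0/3) = 0   [gcd(a, n) > 1]; final value = 0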